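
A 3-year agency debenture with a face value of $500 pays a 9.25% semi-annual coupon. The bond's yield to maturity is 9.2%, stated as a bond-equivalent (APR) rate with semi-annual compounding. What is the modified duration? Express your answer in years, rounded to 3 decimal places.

Periodic yield y = 0.046. First find Macaulay duration:
  t   CF        PV=CF/(1+0.046)^t    t·PV
  1       23.125        22.1080        22.1080
  2       23.125        21.1358        42.2716
  3       23.125        20.2063        60.6189
  4       23.125        19.3177        77.2707
  5       23.125        18.4681        92.3407
  6      523.125       399.4067     2,396.4403
  Σ                    500.6427     2,691.0503
P = 500.6427; Macaulay duration = 2,691.0503 / 500.6427 = 5.37519 half-year periods = 2.68760 years.
Modified duration = D_Mac / (1 + y) = 2.68760 / 1.046 = 2.56940 years.

2.569 years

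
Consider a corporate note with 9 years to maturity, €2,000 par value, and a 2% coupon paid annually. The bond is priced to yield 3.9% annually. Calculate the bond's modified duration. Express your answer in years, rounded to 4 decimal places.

Periodic yield y = 0.039. First find Macaulay duration:
  t   CF        PV=CF/(1+0.039)^t    t·PV
  1        40.00        38.4986        38.4986
  2        40.00        37.0535        74.1069
  3        40.00        35.6626       106.9879
  4        40.00        34.3240       137.2960
  5        40.00        33.0356       165.1780
  6        40.00        31.7956       190.7735
  7        40.00        30.6021       214.2147
  8        40.00        29.4534       235.6273
  9     2,040.00     1,445.7401    13,011.6613
  Σ                  1,716.1655    14,174.3441
P = 1,716.1655; Macaulay duration = 14,174.3441 / 1,716.1655 = 8.25931 years.
Modified duration = D_Mac / (1 + y) = 8.25931 / 1.039 = 7.94929 years.

7.9493 years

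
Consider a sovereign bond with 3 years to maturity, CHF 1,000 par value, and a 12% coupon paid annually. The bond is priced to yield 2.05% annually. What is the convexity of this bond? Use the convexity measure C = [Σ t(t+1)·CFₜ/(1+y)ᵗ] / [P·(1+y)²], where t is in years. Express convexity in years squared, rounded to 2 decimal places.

With y = 0.0205:
  t   CF        PV=CF/(1+0.0205)^t    t·PV        t(t+1)·PV
  1       120.00       117.5894       117.5894         235.1788
  2       120.00       115.2273       230.4545         691.3635
  3     1,120.00     1,053.8505     3,161.5514      12,646.2057
  Σ                  1,286.6671     3,509.5954      13,572.7481
P = 1,286.6671.
Convexity = Σ t(t+1)·PV / [P·(1+y)²] = 13,572.7481 / (1,286.6671 × 1.041420) = 10.12921.

10.13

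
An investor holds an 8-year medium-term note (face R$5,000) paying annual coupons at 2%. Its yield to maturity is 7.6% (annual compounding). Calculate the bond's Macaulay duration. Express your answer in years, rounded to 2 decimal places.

Periodic yield y = 0.076. Discount each cash flow and weight by its year:
  t   CF        PV=CF/(1+0.076)^t    t·PV
  1       100.00        92.9368        92.9368
  2       100.00        86.3725       172.7450
  3       100.00        80.2718       240.8155
  4       100.00        74.6021       298.4083
  5       100.00        69.3328       346.6639
  6       100.00        64.4357       386.6140
  7       100.00        59.8845       419.1912
  8     5,100.00     2,838.3896    22,707.1167
  Σ                  3,366.2257    24,664.4915
Price P = Σ PV = 3,366.2257.
Macaulay duration = Σ(t·PV) / P = 24,664.4915 / 3,366.2257 = 7.32705 years.

7.33 years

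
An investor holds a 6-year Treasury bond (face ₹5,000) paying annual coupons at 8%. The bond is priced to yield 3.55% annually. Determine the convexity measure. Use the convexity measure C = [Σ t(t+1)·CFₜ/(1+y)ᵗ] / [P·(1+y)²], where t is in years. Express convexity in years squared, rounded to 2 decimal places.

31.42

With y = 0.0355:
  t   CF        PV=CF/(1+0.0355)^t    t·PV        t(t+1)·PV
  1       400.00       386.2868       386.2868         772.5736
  2       400.00       373.0438       746.0875       2,238.2626
  3       400.00       360.2547     1,080.7642       4,323.0567
  4       400.00       347.9041     1,391.6165       6,958.0825
  5       400.00       335.9769     1,679.8847      10,079.3083
  6     5,400.00     4,380.1919    26,281.1516     183,968.0609
  Σ                  6,183.6583    31,565.7913     208,339.3446
P = 6,183.6583.
Convexity = Σ t(t+1)·PV / [P·(1+y)²] = 208,339.3446 / (6,183.6583 × 1.072260) = 31.42141.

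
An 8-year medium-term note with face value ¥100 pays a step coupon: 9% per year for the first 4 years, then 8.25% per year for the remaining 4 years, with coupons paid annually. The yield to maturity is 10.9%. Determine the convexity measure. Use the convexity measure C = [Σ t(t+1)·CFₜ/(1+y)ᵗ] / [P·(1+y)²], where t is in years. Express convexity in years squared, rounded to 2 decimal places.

With y = 0.109:
  t   CF        PV=CF/(1+0.109)^t    t·PV        t(t+1)·PV
  1         9.00         8.1154         8.1154          16.2308
  2         9.00         7.3178        14.6356          43.9067
  3         9.00         6.5985        19.7956          79.1825
  4         9.00         5.9500        23.8000         118.9998
  5         8.25         4.9181        24.5904         147.5426
  6         8.25         4.4347        26.6082         186.2576
  7         8.25         3.9988        27.9918         223.9346
  8       108.25        47.3125       378.4997       3,406.4972
  Σ                     88.6458       524.0367       4,222.5518
P = 88.6458.
Convexity = Σ t(t+1)·PV / [P·(1+y)²] = 4,222.5518 / (88.6458 × 1.229881) = 38.73055.

38.73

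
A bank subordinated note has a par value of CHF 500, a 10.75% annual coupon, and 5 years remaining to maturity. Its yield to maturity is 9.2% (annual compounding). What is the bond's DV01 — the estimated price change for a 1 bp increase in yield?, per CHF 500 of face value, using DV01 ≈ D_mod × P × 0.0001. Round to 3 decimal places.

CHF 0.201

Periodic yield y = 0.092.
  t   CF        PV=CF/(1+0.092)^t    t·PV
  1        53.75        49.2216        49.2216
  2        53.75        45.0747        90.1495
  3        53.75        41.2772       123.8317
  4        53.75        37.7997       151.1986
  5       553.75       356.6158     1,783.0789
  Σ                    529.9890     2,197.4803
P = 529.9890; D_Mac = 4.14628 yrs; D_mod = 3.79696 yrs.
DV01 ≈ 3.79696 × 529.9890 × 0.0001 = 0.201234.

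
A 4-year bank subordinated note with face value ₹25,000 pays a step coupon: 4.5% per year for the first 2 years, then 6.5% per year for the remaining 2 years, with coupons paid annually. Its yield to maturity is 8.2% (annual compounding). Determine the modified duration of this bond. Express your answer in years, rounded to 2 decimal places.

3.44 years

Periodic yield y = 0.082. First find Macaulay duration:
  t   CF        PV=CF/(1+0.082)^t    t·PV
  1     1,125.00     1,039.7412     1,039.7412
  2     1,125.00       960.9438     1,921.8877
  3     1,625.00     1,282.8373     3,848.5119
  4    26,625.00    19,425.8743    77,703.4971
  Σ                 22,709.3966    84,513.6379
P = 22,709.3966; Macaulay duration = 84,513.6379 / 22,709.3966 = 3.72153 years.
Modified duration = D_Mac / (1 + y) = 3.72153 / 1.082 = 3.43949 years.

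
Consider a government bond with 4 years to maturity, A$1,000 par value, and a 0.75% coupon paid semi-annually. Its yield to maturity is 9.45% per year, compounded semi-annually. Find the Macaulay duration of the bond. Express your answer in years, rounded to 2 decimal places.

3.94 years

Periodic yield y = 0.04725. Discount each cash flow and weight by its period:
  t   CF        PV=CF/(1+0.04725)^t    t·PV
  1         3.75         3.5808         3.5808
  2         3.75         3.4192         6.8385
  3         3.75         3.2650         9.7949
  4         3.75         3.1177        12.4707
  5         3.75         2.9770        14.8850
  6         3.75         2.8427        17.0561
  7         3.75         2.7144        19.0010
  8     1,003.75       693.7813     5,550.2506
  Σ                    715.6981     5,633.8777
Price P = Σ PV = 715.6981.
Macaulay duration = Σ(t·PV) / P = 5,633.8777 / 715.6981 = 7.87186 half-year periods.
In years: 7.87186 / 2 = 3.93593 years.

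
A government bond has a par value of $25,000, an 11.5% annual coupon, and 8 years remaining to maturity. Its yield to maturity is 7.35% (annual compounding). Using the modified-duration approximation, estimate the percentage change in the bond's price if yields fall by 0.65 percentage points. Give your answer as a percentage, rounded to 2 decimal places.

Periodic yield y = 0.0735. Modified duration first:
  t   CF        PV=CF/(1+0.0735)^t    t·PV
  1     2,875.00     2,678.1556     2,678.1556
  2     2,875.00     2,494.7886     4,989.5772
  3     2,875.00     2,323.9763     6,971.9290
  4     2,875.00     2,164.8592     8,659.4368
  5     2,875.00     2,016.6364    10,083.1821
  6     2,875.00     1,878.5621    11,271.3726
  7     2,875.00     1,749.9414    12,249.5899
  8    27,875.00    15,805.1450   126,441.1604
  Σ                 31,112.0647   183,344.4035
P = 31,112.0647; D_Mac = 5.89303 yrs; D_mod = 5.89303/(1+0.0735) = 5.48955 yrs.
ΔP/P ≈ -D_mod · Δy = -5.48955 × (-0.0065) = +0.035682 = +3.5682%.

+3.57%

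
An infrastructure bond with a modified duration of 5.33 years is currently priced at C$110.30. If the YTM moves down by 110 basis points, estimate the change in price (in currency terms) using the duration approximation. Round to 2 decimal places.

+C$6.47

Duration approximation: ΔP/P ≈ -D_mod · Δy = -5.33 × (-0.011) = +0.058630.
ΔP ≈ 110.30 × (+0.058630) = +6.466889.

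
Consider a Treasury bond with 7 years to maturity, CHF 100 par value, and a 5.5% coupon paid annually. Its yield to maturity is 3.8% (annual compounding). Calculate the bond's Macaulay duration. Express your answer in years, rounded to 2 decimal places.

6.05 years

Periodic yield y = 0.038. Discount each cash flow and weight by its year:
  t   CF        PV=CF/(1+0.038)^t    t·PV
  1         5.50         5.2987         5.2987
  2         5.50         5.1047        10.2093
  3         5.50         4.9178        14.7534
  4         5.50         4.7378        18.9510
  5         5.50         4.5643        22.8216
  6         5.50         4.3972        26.3833
  7       105.50        81.2589       568.8124
  Σ                    110.2793       667.2297
Price P = Σ PV = 110.2793.
Macaulay duration = Σ(t·PV) / P = 667.2297 / 110.2793 = 6.05036 years.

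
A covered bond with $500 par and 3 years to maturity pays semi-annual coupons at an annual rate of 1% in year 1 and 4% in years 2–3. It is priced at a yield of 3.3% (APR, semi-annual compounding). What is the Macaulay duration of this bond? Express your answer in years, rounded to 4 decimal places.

2.9208 years

Periodic yield y = 0.0165. Discount each cash flow and weight by its period:
  t   CF        PV=CF/(1+0.0165)^t    t·PV
  1         2.50         2.4594         2.4594
  2         2.50         2.4195         4.8390
  3        10.00         9.5209        28.5627
  4        10.00         9.3664        37.4654
  5        10.00         9.2143        46.0716
  6       510.00       462.3021     2,773.8127
  Σ                    495.2826     2,893.2108
Price P = Σ PV = 495.2826.
Macaulay duration = Σ(t·PV) / P = 2,893.2108 / 495.2826 = 5.84154 half-year periods.
In years: 5.84154 / 2 = 2.92077 years.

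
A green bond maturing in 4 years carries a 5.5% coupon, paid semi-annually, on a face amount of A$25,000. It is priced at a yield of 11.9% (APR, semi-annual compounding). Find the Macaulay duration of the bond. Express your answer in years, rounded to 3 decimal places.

Periodic yield y = 0.0595. Discount each cash flow and weight by its period:
  t   CF        PV=CF/(1+0.0595)^t    t·PV
  1       687.50       648.8910       648.8910
  2       687.50       612.4502     1,224.9004
  3       687.50       578.0559     1,734.1676
  4       687.50       545.5931     2,182.3723
  5       687.50       514.9534     2,574.7668
  6       687.50       486.0343     2,916.2059
  7       687.50       458.7393     3,211.1753
  8    25,687.50    16,177.6022   129,420.8172
  Σ                 20,022.3193   143,913.2966
Price P = Σ PV = 20,022.3193.
Macaulay duration = Σ(t·PV) / P = 143,913.2966 / 20,022.3193 = 7.18764 half-year periods.
In years: 7.18764 / 2 = 3.59382 years.

3.594 years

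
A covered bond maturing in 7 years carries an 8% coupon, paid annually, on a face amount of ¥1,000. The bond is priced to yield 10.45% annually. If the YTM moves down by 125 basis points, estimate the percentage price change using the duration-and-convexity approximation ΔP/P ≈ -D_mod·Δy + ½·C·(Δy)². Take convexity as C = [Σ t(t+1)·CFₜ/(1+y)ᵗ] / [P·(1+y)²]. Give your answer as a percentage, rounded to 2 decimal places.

+6.51%

With y = 0.1045:
  t   CF        PV=CF/(1+0.1045)^t    t·PV        t(t+1)·PV
  1        80.00        72.4310        72.4310         144.8619
  2        80.00        65.5781       131.1561         393.4683
  3        80.00        59.3735       178.1206         712.4823
  4        80.00        53.7560       215.0241       1,075.1204
  5        80.00        48.6700       243.3500       1,460.1001
  6        80.00        44.0652       264.3912       1,850.7381
  7     1,080.00       538.5967     3,770.1771      30,161.4170
  Σ                    882.4705     4,874.6500      35,798.1881
P = 882.4705; D_Mac = 5.52387 yrs; D_mod = 5.00124 yrs; C = 33.25289.
Duration effect: -5.00124 × (-0.0125) = +0.062515
Convexity effect: 0.5 × 33.25289 × (-0.0125)² = +0.0025979
ΔP/P ≈ +0.062515 + 0.0025979 = +0.065113 = +6.5113%.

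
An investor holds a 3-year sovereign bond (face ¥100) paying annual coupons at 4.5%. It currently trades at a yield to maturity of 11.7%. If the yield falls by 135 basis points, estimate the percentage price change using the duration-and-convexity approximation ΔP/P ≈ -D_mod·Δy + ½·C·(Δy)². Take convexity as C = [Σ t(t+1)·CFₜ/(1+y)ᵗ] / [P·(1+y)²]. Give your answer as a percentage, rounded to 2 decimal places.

+3.54%

With y = 0.117:
  t   CF        PV=CF/(1+0.117)^t    t·PV        t(t+1)·PV
  1         4.50         4.0286         4.0286           8.0573
  2         4.50         3.6067         7.2133          21.6400
  3       104.50        74.9820       224.9459         899.7835
  Σ                     82.6173       236.1879         929.4808
P = 82.6173; D_Mac = 2.85882 yrs; D_mod = 2.55937 yrs; C = 9.01702.
Duration effect: -2.55937 × (-0.0135) = +0.034552
Convexity effect: 0.5 × 9.01702 × (-0.0135)² = +0.0008217
ΔP/P ≈ +0.034552 + 0.0008217 = +0.035373 = +3.5373%.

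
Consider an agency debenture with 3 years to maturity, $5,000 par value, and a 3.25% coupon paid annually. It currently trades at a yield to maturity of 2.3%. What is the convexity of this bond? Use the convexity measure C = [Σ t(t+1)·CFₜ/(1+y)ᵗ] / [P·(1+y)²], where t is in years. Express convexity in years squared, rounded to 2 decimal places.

With y = 0.023:
  t   CF        PV=CF/(1+0.023)^t    t·PV        t(t+1)·PV
  1       162.50       158.8465       158.8465         317.6931
  2       162.50       155.2752       310.5504         931.6512
  3     5,162.50     4,822.0661    14,466.1984      57,864.7938
  Σ                  5,136.1879    14,935.5954      59,114.1380
P = 5,136.1879.
Convexity = Σ t(t+1)·PV / [P·(1+y)²] = 59,114.1380 / (5,136.1879 × 1.046529) = 10.99763.

11.00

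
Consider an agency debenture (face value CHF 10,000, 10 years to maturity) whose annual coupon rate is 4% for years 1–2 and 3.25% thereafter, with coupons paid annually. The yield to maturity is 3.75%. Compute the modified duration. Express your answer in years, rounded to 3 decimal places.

Periodic yield y = 0.0375. First find Macaulay duration:
  t   CF        PV=CF/(1+0.0375)^t    t·PV
  1       400.00       385.5422       385.5422
  2       400.00       371.6069       743.2138
  3       325.00       291.0175       873.0524
  4       325.00       280.4988     1,121.9950
  5       325.00       270.3602     1,351.8012
  6       325.00       260.5882     1,563.5291
  7       325.00       251.1693     1,758.1854
  8       325.00       242.0909     1,936.7274
  9       325.00       233.3407     2,100.0659
  10   10,325.00     7,145.1114    71,451.1144
  Σ                  9,731.3261    83,285.2268
P = 9,731.3261; Macaulay duration = 83,285.2268 / 9,731.3261 = 8.55847 years.
Modified duration = D_Mac / (1 + y) = 8.55847 / 1.0375 = 8.24912 years.

8.249 years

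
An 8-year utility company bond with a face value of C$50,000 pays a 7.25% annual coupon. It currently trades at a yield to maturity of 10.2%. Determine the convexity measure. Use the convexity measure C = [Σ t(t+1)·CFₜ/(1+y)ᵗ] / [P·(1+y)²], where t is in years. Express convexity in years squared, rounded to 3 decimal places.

41.694

With y = 0.102:
  t   CF        PV=CF/(1+0.102)^t    t·PV        t(t+1)·PV
  1     3,625.00     3,289.4737     3,289.4737       6,578.9474
  2     3,625.00     2,985.0033     5,970.0067      17,910.0201
  3     3,625.00     2,708.7145     8,126.1434      32,504.5736
  4     3,625.00     2,457.9986     9,831.9944      49,159.9722
  5     3,625.00     2,230.4888    11,152.4438      66,914.6627
  6     3,625.00     2,024.0370    12,144.2219      85,009.5533
  7     3,625.00     1,836.6942    12,856.8592     102,854.8740
  8    53,625.00    24,655.5417   197,244.3338   1,775,199.0038
  Σ                 42,187.9517   260,615.4769   2,136,131.6069
P = 42,187.9517.
Convexity = Σ t(t+1)·PV / [P·(1+y)²] = 2,136,131.6069 / (42,187.9517 × 1.214404) = 41.69427.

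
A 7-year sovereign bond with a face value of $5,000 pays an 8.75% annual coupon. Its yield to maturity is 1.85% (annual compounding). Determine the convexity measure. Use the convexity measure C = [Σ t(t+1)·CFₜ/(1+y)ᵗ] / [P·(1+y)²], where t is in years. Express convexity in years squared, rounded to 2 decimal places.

41.61

With y = 0.0185:
  t   CF        PV=CF/(1+0.0185)^t    t·PV        t(t+1)·PV
  1       437.50       429.5533       429.5533         859.1065
  2       437.50       421.7509       843.5017       2,530.5052
  3       437.50       414.0902     1,242.2706       4,969.0825
  4       437.50       406.5687     1,626.2747       8,131.3737
  5       437.50       399.1838     1,995.9189      11,975.5135
  6       437.50       391.9330     2,351.5981      16,461.1870
  7     5,437.50     4,782.6878    33,478.8149     267,830.5195
  Σ                  7,245.7677    41,967.9324     312,757.2878
P = 7,245.7677.
Convexity = Σ t(t+1)·PV / [P·(1+y)²] = 312,757.2878 / (7,245.7677 × 1.037342) = 41.61031.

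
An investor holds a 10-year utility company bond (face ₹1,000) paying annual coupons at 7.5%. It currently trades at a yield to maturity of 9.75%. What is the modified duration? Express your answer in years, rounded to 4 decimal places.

6.5180 years

Periodic yield y = 0.0975. First find Macaulay duration:
  t   CF        PV=CF/(1+0.0975)^t    t·PV
  1        75.00        68.3371        68.3371
  2        75.00        62.2662       124.5324
  3        75.00        56.7346       170.2037
  4        75.00        51.6944       206.7774
  5        75.00        47.1019       235.5096
  6        75.00        42.9175       257.5048
  7        75.00        39.1048       273.7333
  8        75.00        35.6308       285.0460
  9        75.00        32.4654       292.1884
  10    1,075.00       423.9974     4,239.9738
  Σ                    860.2499     6,153.8066
P = 860.2499; Macaulay duration = 6,153.8066 / 860.2499 = 7.15351 years.
Modified duration = D_Mac / (1 + y) = 7.15351 / 1.0975 = 6.51801 years.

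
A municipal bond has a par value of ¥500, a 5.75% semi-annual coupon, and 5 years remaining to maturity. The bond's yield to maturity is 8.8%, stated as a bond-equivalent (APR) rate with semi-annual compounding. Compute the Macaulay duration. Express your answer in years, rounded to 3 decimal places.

Periodic yield y = 0.044. Discount each cash flow and weight by its period:
  t   CF        PV=CF/(1+0.044)^t    t·PV
  1       14.375        13.7692        13.7692
  2       14.375        13.1888        26.3777
  3       14.375        12.6330        37.8990
  4       14.375        12.1006        48.4023
  5       14.375        11.5906        57.9529
  6       14.375        11.1021        66.6126
  7       14.375        10.6342        74.4393
  8       14.375        10.1860        81.4880
  9       14.375         9.7567        87.8104
  10     514.375       334.4066     3,344.0662
  Σ                    439.3678     3,838.8175
Price P = Σ PV = 439.3678.
Macaulay duration = Σ(t·PV) / P = 3,838.8175 / 439.3678 = 8.73714 half-year periods.
In years: 8.73714 / 2 = 4.36857 years.

4.369 years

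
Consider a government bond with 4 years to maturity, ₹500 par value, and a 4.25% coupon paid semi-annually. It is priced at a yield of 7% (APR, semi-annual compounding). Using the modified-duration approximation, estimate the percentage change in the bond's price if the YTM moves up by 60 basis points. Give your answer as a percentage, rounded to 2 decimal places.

Periodic yield y = 0.035. Modified duration first:
  t   CF        PV=CF/(1+0.035)^t    t·PV
  1       10.625        10.2657        10.2657
  2       10.625         9.9186        19.8371
  3       10.625         9.5831        28.7494
  4       10.625         9.2591        37.0363
  5       10.625         8.9460        44.7298
  6       10.625         8.6434        51.8607
  7       10.625         8.3512        58.4581
  8      510.625       387.7745     3,102.1962
  Σ                    452.7416     3,353.1333
P = 452.7416; D_Mac = 7.40629 half-year periods = 3.70314 yrs; D_mod = 3.70314/(1+0.035) = 3.57792 yrs.
ΔP/P ≈ -D_mod · Δy = -3.57792 × (+0.006) = -0.021467 = -2.1467%.

-2.15%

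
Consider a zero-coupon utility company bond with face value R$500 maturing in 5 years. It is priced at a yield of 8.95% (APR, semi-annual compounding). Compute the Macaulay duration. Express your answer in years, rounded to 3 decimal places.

5.000 years

A zero-coupon bond has a single cash flow at maturity, so its Macaulay duration equals its maturity: 5 years.
(Equivalently: 10 semi-annual periods ÷ 2 = 5 years.)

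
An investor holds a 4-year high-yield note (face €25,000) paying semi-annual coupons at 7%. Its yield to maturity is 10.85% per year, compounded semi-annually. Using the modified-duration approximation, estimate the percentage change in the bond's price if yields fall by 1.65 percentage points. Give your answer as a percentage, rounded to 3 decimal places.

+5.512%

Periodic yield y = 0.05425. Modified duration first:
  t   CF        PV=CF/(1+0.05425)^t    t·PV
  1       875.00       829.9739       829.9739
  2       875.00       787.2648     1,574.5296
  3       875.00       746.7534     2,240.2603
  4       875.00       708.3267     2,833.3068
  5       875.00       671.8774     3,359.3868
  6       875.00       637.3036     3,823.8218
  7       875.00       604.5090     4,231.5631
  8    25,875.00    16,956.3152   135,650.5216
  Σ                 21,942.3241   154,543.3639
P = 21,942.3241; D_Mac = 7.04316 half-year periods = 3.52158 yrs; D_mod = 3.52158/(1+0.05425) = 3.34037 yrs.
ΔP/P ≈ -D_mod · Δy = -3.34037 × (-0.0165) = +0.055116 = +5.5116%.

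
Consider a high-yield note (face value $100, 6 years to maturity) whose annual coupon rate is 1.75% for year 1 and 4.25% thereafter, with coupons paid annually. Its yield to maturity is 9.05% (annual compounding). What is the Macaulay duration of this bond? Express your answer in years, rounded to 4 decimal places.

5.4631 years

Periodic yield y = 0.0905. Discount each cash flow and weight by its year:
  t   CF        PV=CF/(1+0.0905)^t    t·PV
  1         1.75         1.6048         1.6048
  2         4.25         3.5739         7.1477
  3         4.25         3.2773         9.8318
  4         4.25         3.0053        12.0212
  5         4.25         2.7559        13.7794
  6       104.25        61.9901       371.9403
  Σ                     76.2071       416.3252
Price P = Σ PV = 76.2071.
Macaulay duration = Σ(t·PV) / P = 416.3252 / 76.2071 = 5.46307 years.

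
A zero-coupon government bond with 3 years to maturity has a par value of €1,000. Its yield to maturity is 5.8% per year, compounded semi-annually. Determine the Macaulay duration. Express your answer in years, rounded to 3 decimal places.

A zero-coupon bond has a single cash flow at maturity, so its Macaulay duration equals its maturity: 3 years.
(Equivalently: 6 semi-annual periods ÷ 2 = 3 years.)

3.000 years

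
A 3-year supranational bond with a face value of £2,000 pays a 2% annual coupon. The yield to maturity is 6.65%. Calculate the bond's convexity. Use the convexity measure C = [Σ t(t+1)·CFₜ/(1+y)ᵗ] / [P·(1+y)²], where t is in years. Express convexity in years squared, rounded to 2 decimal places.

10.26

With y = 0.0665:
  t   CF        PV=CF/(1+0.0665)^t    t·PV        t(t+1)·PV
  1        40.00        37.5059        37.5059          75.0117
  2        40.00        35.1672        70.3345         211.0034
  3     2,040.00     1,681.6964     5,045.0891      20,180.3565
  Σ                  1,754.3695     5,152.9295      20,466.3717
P = 1,754.3695.
Convexity = Σ t(t+1)·PV / [P·(1+y)²] = 20,466.3717 / (1,754.3695 × 1.137422) = 10.25647.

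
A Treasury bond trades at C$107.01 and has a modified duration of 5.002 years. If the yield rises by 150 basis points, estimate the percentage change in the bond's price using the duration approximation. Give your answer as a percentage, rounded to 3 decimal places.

-7.503%

Duration approximation: ΔP/P ≈ -D_mod · Δy = -5.002 × (+0.015) = -0.075030.
As a percentage: -7.5030%.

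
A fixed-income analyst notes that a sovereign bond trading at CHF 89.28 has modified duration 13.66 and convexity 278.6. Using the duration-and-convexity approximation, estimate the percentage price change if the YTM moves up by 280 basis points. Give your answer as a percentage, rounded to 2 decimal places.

Duration effect: -D_mod·Δy = -13.66 × (+0.028) = -0.382480
Convexity effect: ½·C·(Δy)² = 0.5 × 278.6 × (0.028)² = +0.1092112
ΔP/P ≈ -0.382480 + 0.1092112 = -0.2732688
= -27.32688%.

-27.33%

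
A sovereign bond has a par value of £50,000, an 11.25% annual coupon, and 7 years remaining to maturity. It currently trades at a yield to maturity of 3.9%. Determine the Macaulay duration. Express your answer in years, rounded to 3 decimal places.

Periodic yield y = 0.039. Discount each cash flow and weight by its year:
  t   CF        PV=CF/(1+0.039)^t    t·PV
  1     5,625.00     5,413.8595     5,413.8595
  2     5,625.00     5,210.6444    10,421.2887
  3     5,625.00     5,015.0571    15,045.1714
  4     5,625.00     4,826.8115    19,307.2459
  5     5,625.00     4,645.6318    23,228.1592
  6     5,625.00     4,471.2530    26,827.5178
  7    55,625.00    42,556.0383   297,892.2681
  Σ                 72,139.2955   398,135.5105
Price P = Σ PV = 72,139.2955.
Macaulay duration = Σ(t·PV) / P = 398,135.5105 / 72,139.2955 = 5.51898 years.

5.519 years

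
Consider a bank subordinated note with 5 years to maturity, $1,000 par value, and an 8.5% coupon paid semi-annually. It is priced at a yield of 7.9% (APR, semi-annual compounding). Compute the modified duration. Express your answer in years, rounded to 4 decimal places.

Periodic yield y = 0.0395. First find Macaulay duration:
  t   CF        PV=CF/(1+0.0395)^t    t·PV
  1        42.50        40.8850        40.8850
  2        42.50        39.3314        78.6629
  3        42.50        37.8369       113.5107
  4        42.50        36.3991       145.5965
  5        42.50        35.0160       175.0800
  6        42.50        33.6854       202.1125
  7        42.50        32.4054       226.8378
  8        42.50        31.1740       249.3923
  9        42.50        29.9894       269.9050
  10    1,042.50       707.6706     7,076.7056
  Σ                  1,024.3934     8,578.6883
P = 1,024.3934; Macaulay duration = 8,578.6883 / 1,024.3934 = 8.37441 half-year periods = 4.18720 years.
Modified duration = D_Mac / (1 + y) = 4.18720 / 1.0395 = 4.02809 years.

4.0281 years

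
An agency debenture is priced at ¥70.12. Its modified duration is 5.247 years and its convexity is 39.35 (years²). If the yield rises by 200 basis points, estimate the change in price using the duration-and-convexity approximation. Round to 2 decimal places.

Duration effect: -D_mod·Δy = -5.247 × (+0.02) = -0.104940
Convexity effect: ½·C·(Δy)² = 0.5 × 39.35 × (0.02)² = +0.0078700
ΔP/P ≈ -0.104940 + 0.0078700 = -0.097070
ΔP ≈ 70.12 × (-0.097070) = -6.8065484.

-¥6.81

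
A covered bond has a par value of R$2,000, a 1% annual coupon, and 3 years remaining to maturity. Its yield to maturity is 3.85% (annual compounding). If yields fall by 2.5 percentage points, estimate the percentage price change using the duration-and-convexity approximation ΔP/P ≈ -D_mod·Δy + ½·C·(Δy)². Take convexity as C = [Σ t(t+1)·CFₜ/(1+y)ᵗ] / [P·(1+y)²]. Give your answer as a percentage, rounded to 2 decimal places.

+7.49%

With y = 0.0385:
  t   CF        PV=CF/(1+0.0385)^t    t·PV        t(t+1)·PV
  1        20.00        19.2585        19.2585          38.5171
  2        20.00        18.5446        37.0892         111.2675
  3     2,020.00     1,803.5653     5,410.6958      21,642.7834
  Σ                  1,841.3684     5,467.0436      21,792.5680
P = 1,841.3684; D_Mac = 2.96901 yrs; D_mod = 2.85894 yrs; C = 10.97374.
Duration effect: -2.85894 × (-0.025) = +0.071474
Convexity effect: 0.5 × 10.97374 × (-0.025)² = +0.0034293
ΔP/P ≈ +0.071474 + 0.0034293 = +0.074903 = +7.4903%.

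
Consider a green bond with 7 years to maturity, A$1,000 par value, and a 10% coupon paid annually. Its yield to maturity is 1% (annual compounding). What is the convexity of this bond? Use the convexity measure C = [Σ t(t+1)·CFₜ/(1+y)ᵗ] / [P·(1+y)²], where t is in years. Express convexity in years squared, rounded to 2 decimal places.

41.60

With y = 0.01:
  t   CF        PV=CF/(1+0.01)^t    t·PV        t(t+1)·PV
  1       100.00        99.0099        99.0099         198.0198
  2       100.00        98.0296       196.0592         588.1776
  3       100.00        97.0590       291.1770       1,164.7082
  4       100.00        96.0980       384.3921       1,921.9607
  5       100.00        95.1466       475.7328       2,854.3971
  6       100.00        94.2045       565.2271       3,956.5900
  7     1,100.00     1,025.9899     7,181.9290      57,455.4322
  Σ                  1,605.5375     9,193.5273      68,139.2855
P = 1,605.5375.
Convexity = Σ t(t+1)·PV / [P·(1+y)²] = 68,139.2855 / (1,605.5375 × 1.020100) = 41.60393.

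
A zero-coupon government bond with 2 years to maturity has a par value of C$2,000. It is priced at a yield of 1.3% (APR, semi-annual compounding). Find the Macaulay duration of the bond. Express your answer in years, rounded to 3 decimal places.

2.000 years

A zero-coupon bond has a single cash flow at maturity, so its Macaulay duration equals its maturity: 2 years.
(Equivalently: 4 semi-annual periods ÷ 2 = 2 years.)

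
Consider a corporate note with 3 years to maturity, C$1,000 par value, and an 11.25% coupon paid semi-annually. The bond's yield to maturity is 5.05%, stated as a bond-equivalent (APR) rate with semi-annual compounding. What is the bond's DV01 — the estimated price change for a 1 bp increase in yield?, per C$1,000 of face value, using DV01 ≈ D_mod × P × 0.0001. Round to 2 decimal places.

Periodic yield y = 0.02525.
  t   CF        PV=CF/(1+0.02525)^t    t·PV
  1        56.25        54.8647        54.8647
  2        56.25        53.5135       107.0269
  3        56.25        52.1955       156.5865
  4        56.25        50.9100       203.6401
  5        56.25        49.6562       248.2811
  6     1,056.25       909.4693     5,456.8159
  Σ                  1,170.6092     6,227.2153
P = 1,170.6092; D_Mac = 5.31964 half-year periods = 2.65982 yrs; D_mod = 2.59431 yrs.
DV01 ≈ 2.59431 × 1,170.6092 × 0.0001 = 0.303693.

C$0.30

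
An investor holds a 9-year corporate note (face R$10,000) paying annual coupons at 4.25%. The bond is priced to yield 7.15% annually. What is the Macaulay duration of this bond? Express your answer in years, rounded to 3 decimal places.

7.490 years

Periodic yield y = 0.0715. Discount each cash flow and weight by its year:
  t   CF        PV=CF/(1+0.0715)^t    t·PV
  1       425.00       396.6402       396.6402
  2       425.00       370.1729       740.3457
  3       425.00       345.4716     1,036.4149
  4       425.00       322.4187     1,289.6748
  5       425.00       300.9041     1,504.5203
  6       425.00       280.8251     1,684.9504
  7       425.00       262.0859     1,834.6015
  8       425.00       244.5972     1,956.7778
  9    10,425.00     5,599.4644    50,395.1793
  Σ                  8,122.5801    60,839.1050
Price P = Σ PV = 8,122.5801.
Macaulay duration = Σ(t·PV) / P = 60,839.1050 / 8,122.5801 = 7.49012 years.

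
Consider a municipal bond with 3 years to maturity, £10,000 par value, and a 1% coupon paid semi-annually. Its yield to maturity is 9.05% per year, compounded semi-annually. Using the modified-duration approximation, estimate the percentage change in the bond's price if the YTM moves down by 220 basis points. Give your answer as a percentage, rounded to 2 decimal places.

+6.22%

Periodic yield y = 0.04525. Modified duration first:
  t   CF        PV=CF/(1+0.04525)^t    t·PV
  1        50.00        47.8354        47.8354
  2        50.00        45.7646        91.5292
  3        50.00        43.7834       131.3502
  4        50.00        41.8880       167.5519
  5        50.00        40.0746       200.3730
  6    10,050.00     7,706.2839    46,237.7034
  Σ                  7,925.6299    46,876.3431
P = 7,925.6299; D_Mac = 5.91453 half-year periods = 2.95726 yrs; D_mod = 2.95726/(1+0.04525) = 2.82924 yrs.
ΔP/P ≈ -D_mod · Δy = -2.82924 × (-0.022) = +0.062243 = +6.2243%.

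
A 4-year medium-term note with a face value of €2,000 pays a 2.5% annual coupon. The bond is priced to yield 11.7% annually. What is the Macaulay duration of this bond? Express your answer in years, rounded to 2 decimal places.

3.83 years

Periodic yield y = 0.117. Discount each cash flow and weight by its year:
  t   CF        PV=CF/(1+0.117)^t    t·PV
  1        50.00        44.7628        44.7628
  2        50.00        40.0741        80.1482
  3        50.00        35.8765       107.6296
  4     2,050.00     1,316.8647     5,267.4590
  Σ                  1,437.5781     5,499.9995
Price P = Σ PV = 1,437.5781.
Macaulay duration = Σ(t·PV) / P = 5,499.9995 / 1,437.5781 = 3.82588 years.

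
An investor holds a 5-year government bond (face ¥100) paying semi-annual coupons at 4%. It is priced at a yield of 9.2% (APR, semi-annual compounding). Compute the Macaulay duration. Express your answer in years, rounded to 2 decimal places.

Periodic yield y = 0.046. Discount each cash flow and weight by its period:
  t   CF        PV=CF/(1+0.046)^t    t·PV
  1         2.00         1.9120         1.9120
  2         2.00         1.8280         3.6559
  3         2.00         1.7476         5.2427
  4         2.00         1.6707         6.6829
  5         2.00         1.5972         7.9862
  6         2.00         1.5270         9.1620
  7         2.00         1.4598        10.2189
  8         2.00         1.3956        11.1652
  9         2.00         1.3343        12.0085
  10      102.00        65.0554       650.5540
  Σ                     79.5277       718.5884
Price P = Σ PV = 79.5277.
Macaulay duration = Σ(t·PV) / P = 718.5884 / 79.5277 = 9.03570 half-year periods.
In years: 9.03570 / 2 = 4.51785 years.

4.52 years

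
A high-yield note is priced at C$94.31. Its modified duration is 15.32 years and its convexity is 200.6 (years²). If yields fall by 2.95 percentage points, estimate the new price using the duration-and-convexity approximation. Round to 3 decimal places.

Duration effect: -D_mod·Δy = -15.32 × (-0.0295) = +0.451940
Convexity effect: ½·C·(Δy)² = 0.5 × 200.6 × (-0.0295)² = +0.087286075
ΔP/P ≈ +0.451940 + 0.087286075 = +0.539226075
New price ≈ 94.31 × (1 + 0.539226075) = 145.16441113325.

C$145.164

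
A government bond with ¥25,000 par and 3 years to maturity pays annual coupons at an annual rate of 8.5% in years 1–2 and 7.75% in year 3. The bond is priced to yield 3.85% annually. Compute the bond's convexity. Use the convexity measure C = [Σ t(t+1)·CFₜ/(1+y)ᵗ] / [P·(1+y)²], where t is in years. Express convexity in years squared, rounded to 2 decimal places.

With y = 0.0385:
  t   CF        PV=CF/(1+0.0385)^t    t·PV        t(t+1)·PV
  1     2,125.00     2,046.2205     2,046.2205       4,092.4410
  2     2,125.00     1,970.3616     3,940.7232      11,822.1695
  3    26,937.50    24,051.2573    72,153.7720     288,615.0879
  Σ                 28,067.8394    78,140.7157     304,529.6985
P = 28,067.8394.
Convexity = Σ t(t+1)·PV / [P·(1+y)²] = 304,529.6985 / (28,067.8394 × 1.078482) = 10.06022.

10.06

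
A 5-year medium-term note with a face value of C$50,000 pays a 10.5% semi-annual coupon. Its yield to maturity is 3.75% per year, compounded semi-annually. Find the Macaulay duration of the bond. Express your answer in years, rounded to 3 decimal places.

4.154 years

Periodic yield y = 0.01875. Discount each cash flow and weight by its period:
  t   CF        PV=CF/(1+0.01875)^t    t·PV
  1     2,625.00     2,576.6871     2,576.6871
  2     2,625.00     2,529.2634     5,058.5269
  3     2,625.00     2,482.7126     7,448.1377
  4     2,625.00     2,437.0185     9,748.0739
  5     2,625.00     2,392.1654    11,960.8268
  6     2,625.00     2,348.1378    14,088.8267
  7     2,625.00     2,304.9205    16,134.4437
  8     2,625.00     2,262.4987    18,099.9894
  9     2,625.00     2,220.8576    19,987.7184
  10   52,625.00    43,703.4670   437,034.6704
  Σ                 65,257.7286   542,137.9010
Price P = Σ PV = 65,257.7286.
Macaulay duration = Σ(t·PV) / P = 542,137.9010 / 65,257.7286 = 8.30764 half-year periods.
In years: 8.30764 / 2 = 4.15382 years.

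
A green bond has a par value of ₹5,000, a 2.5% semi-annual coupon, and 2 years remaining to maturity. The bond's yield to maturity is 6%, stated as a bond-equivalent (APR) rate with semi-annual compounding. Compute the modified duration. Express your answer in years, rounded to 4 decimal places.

1.9047 years

Periodic yield y = 0.03. First find Macaulay duration:
  t   CF        PV=CF/(1+0.03)^t    t·PV
  1        62.50        60.6796        60.6796
  2        62.50        58.9122       117.8245
  3        62.50        57.1964       171.5891
  4     5,062.50     4,497.9657    17,991.8627
  Σ                  4,674.7539    18,341.9559
P = 4,674.7539; Macaulay duration = 18,341.9559 / 4,674.7539 = 3.92362 half-year periods = 1.96181 years.
Modified duration = D_Mac / (1 + y) = 1.96181 / 1.03 = 1.90467 years.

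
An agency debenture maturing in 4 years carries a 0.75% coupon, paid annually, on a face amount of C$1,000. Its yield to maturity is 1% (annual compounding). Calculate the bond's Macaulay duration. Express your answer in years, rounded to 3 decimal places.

3.955 years

Periodic yield y = 0.01. Discount each cash flow and weight by its year:
  t   CF        PV=CF/(1+0.01)^t    t·PV
  1         7.50         7.4257         7.4257
  2         7.50         7.3522        14.7044
  3         7.50         7.2794        21.8383
  4     1,007.50       968.1877     3,872.7508
  Σ                    990.2451     3,916.7192
Price P = Σ PV = 990.2451.
Macaulay duration = Σ(t·PV) / P = 3,916.7192 / 990.2451 = 3.95530 years.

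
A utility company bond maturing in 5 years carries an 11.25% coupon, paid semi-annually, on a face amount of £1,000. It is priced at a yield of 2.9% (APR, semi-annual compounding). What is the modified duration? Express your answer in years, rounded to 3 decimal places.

4.074 years

Periodic yield y = 0.0145. First find Macaulay duration:
  t   CF        PV=CF/(1+0.0145)^t    t·PV
  1        56.25        55.4460        55.4460
  2        56.25        54.6536       109.3071
  3        56.25        53.8724       161.6172
  4        56.25        53.1024       212.4097
  5        56.25        52.3434       261.7172
  6        56.25        51.5953       309.5719
  7        56.25        50.8579       356.0051
  8        56.25        50.1310       401.0478
  9        56.25        49.4145       444.7302
  10    1,056.25       914.6316     9,146.3161
  Σ                  1,386.0481    11,458.1682
P = 1,386.0481; Macaulay duration = 11,458.1682 / 1,386.0481 = 8.26679 half-year periods = 4.13339 years.
Modified duration = D_Mac / (1 + y) = 4.13339 / 1.0145 = 4.07432 years.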